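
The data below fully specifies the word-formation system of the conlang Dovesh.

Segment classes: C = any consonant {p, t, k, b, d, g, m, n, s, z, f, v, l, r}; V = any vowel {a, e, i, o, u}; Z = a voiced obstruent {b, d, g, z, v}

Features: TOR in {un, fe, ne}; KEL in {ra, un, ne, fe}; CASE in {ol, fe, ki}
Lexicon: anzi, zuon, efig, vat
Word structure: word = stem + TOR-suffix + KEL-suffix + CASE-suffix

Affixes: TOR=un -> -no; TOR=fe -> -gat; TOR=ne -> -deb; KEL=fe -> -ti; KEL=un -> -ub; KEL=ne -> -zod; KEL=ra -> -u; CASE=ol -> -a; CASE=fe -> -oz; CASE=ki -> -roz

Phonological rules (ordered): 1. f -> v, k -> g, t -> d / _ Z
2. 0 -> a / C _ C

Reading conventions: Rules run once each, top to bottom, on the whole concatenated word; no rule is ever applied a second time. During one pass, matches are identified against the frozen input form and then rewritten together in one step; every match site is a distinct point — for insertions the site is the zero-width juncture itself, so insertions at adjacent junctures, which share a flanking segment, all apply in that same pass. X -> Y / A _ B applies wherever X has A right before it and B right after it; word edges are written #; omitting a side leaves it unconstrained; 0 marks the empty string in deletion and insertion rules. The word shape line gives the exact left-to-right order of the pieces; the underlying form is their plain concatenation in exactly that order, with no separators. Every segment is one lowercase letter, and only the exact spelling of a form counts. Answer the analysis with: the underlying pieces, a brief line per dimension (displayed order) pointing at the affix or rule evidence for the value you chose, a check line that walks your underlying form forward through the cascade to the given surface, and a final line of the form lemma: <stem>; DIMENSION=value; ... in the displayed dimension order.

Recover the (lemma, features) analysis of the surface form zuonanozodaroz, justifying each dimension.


underlying: zuon-no-zod-roz
TOR=un - signalled by the affix -no
KEL=ne - signalled by the affix -zod
CASE=ki - signalled by the affix -roz
check: zuonnozodroz -> zuonnozodroz -> zuonanozodaroz
lemma: zuon; TOR=un; KEL=ne; CASE=ki


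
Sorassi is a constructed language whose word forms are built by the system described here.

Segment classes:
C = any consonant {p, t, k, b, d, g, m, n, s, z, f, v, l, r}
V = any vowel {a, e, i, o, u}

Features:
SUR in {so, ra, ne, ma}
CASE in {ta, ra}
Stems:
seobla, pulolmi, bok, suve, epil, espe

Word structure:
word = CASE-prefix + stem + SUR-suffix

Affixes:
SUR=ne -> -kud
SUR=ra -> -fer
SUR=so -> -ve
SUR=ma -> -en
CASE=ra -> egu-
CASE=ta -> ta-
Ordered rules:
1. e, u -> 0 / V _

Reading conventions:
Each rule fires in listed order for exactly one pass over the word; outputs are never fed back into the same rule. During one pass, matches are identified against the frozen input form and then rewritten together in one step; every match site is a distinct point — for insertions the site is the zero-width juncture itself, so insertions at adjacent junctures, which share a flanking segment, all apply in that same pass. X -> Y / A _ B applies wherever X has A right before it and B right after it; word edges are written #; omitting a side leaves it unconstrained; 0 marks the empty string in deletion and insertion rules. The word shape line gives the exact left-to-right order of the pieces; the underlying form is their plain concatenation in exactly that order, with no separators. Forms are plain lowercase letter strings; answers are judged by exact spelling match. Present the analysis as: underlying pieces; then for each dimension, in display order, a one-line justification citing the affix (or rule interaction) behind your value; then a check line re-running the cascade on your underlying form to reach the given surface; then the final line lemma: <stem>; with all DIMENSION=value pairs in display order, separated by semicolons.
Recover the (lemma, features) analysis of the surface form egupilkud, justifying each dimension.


underlying: egu-epil-kud
SUR=ne - signalled by the affix -kud
CASE=ra - signalled by the affix egu-
check: eguepilkud -> egupilkud
lemma: epil; SUR=ne; CASE=ra


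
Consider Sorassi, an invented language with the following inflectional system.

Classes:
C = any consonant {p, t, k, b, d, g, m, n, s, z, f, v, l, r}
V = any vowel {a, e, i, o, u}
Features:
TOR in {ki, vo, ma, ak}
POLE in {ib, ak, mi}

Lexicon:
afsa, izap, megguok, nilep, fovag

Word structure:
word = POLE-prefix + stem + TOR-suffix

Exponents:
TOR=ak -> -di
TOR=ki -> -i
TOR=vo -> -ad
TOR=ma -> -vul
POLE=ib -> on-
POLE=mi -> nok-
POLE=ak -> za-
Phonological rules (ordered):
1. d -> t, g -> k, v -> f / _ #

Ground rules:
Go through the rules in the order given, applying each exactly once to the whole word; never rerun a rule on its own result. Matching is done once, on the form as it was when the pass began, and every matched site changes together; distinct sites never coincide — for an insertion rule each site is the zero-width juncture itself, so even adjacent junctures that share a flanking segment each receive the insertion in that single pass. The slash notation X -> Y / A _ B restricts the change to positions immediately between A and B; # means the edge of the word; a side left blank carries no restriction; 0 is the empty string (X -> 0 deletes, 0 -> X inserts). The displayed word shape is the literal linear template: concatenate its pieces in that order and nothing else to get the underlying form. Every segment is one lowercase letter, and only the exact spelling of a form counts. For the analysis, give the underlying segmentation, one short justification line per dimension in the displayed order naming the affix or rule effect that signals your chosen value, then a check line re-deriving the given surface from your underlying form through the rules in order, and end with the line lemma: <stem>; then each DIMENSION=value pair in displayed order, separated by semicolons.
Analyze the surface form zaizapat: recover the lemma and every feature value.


underlying: za-izap-ad
TOR=vo - signalled by the affix -ad
POLE=ak - signalled by the affix za-
check: zaizapad -> zaizapat
lemma: izap; TOR=vo; POLE=ak


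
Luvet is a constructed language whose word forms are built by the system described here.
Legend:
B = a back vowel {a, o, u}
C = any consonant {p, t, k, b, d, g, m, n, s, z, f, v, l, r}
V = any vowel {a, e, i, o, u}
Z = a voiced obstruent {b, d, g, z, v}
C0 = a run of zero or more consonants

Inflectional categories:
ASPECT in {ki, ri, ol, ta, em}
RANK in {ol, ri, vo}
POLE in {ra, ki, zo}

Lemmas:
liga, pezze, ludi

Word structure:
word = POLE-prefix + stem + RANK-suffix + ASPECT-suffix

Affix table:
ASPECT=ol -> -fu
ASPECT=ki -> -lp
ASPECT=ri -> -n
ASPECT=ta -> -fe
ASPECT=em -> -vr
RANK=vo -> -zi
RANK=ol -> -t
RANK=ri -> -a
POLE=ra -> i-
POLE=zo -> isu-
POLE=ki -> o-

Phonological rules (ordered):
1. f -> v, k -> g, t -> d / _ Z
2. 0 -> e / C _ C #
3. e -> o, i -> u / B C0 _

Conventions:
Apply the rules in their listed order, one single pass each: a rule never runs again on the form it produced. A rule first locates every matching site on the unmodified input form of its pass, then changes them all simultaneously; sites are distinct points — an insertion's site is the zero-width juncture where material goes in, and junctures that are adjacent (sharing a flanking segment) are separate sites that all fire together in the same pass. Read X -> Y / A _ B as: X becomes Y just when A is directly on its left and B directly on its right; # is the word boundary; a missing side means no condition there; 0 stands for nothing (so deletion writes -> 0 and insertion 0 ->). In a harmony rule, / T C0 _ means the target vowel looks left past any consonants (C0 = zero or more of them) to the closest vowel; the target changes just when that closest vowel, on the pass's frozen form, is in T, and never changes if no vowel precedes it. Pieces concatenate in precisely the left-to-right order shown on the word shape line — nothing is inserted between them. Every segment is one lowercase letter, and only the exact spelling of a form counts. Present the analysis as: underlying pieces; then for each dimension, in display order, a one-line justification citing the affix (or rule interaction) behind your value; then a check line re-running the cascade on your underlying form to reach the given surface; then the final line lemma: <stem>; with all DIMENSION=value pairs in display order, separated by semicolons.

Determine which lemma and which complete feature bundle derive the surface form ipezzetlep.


underlying: i-pezze-t-lp
ASPECT=ki - signalled by the affix -lp
RANK=ol - signalled by the affix -t
POLE=ra - signalled by the affix i-
check: ipezzetlp -> ipezzetlp -> ipezzetlep -> ipezzetlep
lemma: pezze; ASPECT=ki; RANK=ol; POLE=ra


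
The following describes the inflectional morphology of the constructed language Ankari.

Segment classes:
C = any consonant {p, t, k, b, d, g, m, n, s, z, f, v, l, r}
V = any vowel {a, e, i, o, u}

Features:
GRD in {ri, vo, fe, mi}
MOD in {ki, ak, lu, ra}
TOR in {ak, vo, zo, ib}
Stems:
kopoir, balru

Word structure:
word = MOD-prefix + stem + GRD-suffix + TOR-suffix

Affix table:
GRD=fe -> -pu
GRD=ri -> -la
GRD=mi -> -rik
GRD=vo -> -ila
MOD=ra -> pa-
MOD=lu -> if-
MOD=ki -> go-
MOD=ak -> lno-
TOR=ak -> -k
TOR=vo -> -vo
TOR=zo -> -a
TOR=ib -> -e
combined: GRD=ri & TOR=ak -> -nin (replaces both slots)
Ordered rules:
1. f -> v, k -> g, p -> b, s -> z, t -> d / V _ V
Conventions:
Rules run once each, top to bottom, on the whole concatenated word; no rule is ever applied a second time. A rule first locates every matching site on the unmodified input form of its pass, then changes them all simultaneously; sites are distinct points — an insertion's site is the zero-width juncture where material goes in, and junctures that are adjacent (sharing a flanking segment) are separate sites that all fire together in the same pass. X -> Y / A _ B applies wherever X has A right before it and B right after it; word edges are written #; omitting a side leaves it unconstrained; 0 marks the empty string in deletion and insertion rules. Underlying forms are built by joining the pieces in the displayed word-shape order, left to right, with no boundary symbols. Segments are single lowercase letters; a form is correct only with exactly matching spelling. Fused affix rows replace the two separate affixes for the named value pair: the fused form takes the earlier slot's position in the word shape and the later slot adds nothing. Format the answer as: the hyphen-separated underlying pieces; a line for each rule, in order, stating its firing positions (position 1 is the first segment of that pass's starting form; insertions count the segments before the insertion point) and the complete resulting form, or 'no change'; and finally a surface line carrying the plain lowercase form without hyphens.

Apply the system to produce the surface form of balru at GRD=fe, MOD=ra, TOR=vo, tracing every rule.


underlying: pa-balru-pu-vo
1. f -> v, k -> g, p -> b, s -> z, t -> d / V _ V: fires at position(s) 8: pabalrubuvo
surface: pabalrubuvo


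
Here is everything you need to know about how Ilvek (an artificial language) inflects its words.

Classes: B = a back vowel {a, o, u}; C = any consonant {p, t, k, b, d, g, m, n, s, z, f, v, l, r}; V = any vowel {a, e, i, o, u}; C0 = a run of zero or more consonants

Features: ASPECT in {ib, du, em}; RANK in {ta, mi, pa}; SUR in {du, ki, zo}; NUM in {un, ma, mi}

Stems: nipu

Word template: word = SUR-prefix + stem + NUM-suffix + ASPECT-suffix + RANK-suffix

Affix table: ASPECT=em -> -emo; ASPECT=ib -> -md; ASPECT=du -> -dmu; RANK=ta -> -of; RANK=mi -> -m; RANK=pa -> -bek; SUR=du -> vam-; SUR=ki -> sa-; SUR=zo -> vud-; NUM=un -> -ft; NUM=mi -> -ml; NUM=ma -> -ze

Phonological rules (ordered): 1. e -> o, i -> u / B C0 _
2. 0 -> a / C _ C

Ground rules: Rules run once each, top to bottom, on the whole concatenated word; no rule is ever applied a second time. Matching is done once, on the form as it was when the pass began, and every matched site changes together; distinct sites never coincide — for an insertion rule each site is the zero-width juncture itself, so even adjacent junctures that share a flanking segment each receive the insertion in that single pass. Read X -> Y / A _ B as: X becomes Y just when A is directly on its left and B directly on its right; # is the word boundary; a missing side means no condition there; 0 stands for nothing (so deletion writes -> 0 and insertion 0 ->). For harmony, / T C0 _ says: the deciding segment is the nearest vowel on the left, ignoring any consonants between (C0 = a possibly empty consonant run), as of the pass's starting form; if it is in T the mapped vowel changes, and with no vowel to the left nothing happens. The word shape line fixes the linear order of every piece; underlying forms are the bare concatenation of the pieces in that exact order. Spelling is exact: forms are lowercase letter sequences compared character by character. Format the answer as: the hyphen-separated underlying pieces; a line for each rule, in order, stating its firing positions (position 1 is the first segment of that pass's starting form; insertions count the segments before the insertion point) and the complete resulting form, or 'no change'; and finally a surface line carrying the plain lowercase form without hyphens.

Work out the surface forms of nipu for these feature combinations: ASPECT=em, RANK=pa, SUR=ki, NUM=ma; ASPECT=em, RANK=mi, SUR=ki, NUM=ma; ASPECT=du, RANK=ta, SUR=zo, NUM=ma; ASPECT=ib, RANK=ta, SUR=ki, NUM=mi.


cell ASPECT=em, RANK=pa, SUR=ki, NUM=ma:
underlying: sa-nipu-ze-emo-bek
1. e -> o, i -> u / B C0 _: fires at position(s) 4, 8, 13: sanupuzoemobok
2. 0 -> a / C _ C: no change
surface: sanupuzoemobok

cell ASPECT=em, RANK=mi, SUR=ki, NUM=ma:
underlying: sa-nipu-ze-emo-m
1. e -> o, i -> u / B C0 _: fires at position(s) 4, 8: sanupuzoemom
2. 0 -> a / C _ C: no change
surface: sanupuzoemom

cell ASPECT=du, RANK=ta, SUR=zo, NUM=ma:
underlying: vud-nipu-ze-dmu-of
1. e -> o, i -> u / B C0 _: fires at position(s) 5, 9: vudnupuzodmuof
2. 0 -> a / C _ C: inserts after position(s) 3, 10: vudanupuzodamuof
surface: vudanupuzodamuof

cell ASPECT=ib, RANK=ta, SUR=ki, NUM=mi:
underlying: sa-nipu-ml-md-of
1. e -> o, i -> u / B C0 _: fires at position(s) 4: sanupumlmdof
2. 0 -> a / C _ C: inserts after position(s) 7, 8, 9: sanupumalamadof
surface: sanupumalamadof


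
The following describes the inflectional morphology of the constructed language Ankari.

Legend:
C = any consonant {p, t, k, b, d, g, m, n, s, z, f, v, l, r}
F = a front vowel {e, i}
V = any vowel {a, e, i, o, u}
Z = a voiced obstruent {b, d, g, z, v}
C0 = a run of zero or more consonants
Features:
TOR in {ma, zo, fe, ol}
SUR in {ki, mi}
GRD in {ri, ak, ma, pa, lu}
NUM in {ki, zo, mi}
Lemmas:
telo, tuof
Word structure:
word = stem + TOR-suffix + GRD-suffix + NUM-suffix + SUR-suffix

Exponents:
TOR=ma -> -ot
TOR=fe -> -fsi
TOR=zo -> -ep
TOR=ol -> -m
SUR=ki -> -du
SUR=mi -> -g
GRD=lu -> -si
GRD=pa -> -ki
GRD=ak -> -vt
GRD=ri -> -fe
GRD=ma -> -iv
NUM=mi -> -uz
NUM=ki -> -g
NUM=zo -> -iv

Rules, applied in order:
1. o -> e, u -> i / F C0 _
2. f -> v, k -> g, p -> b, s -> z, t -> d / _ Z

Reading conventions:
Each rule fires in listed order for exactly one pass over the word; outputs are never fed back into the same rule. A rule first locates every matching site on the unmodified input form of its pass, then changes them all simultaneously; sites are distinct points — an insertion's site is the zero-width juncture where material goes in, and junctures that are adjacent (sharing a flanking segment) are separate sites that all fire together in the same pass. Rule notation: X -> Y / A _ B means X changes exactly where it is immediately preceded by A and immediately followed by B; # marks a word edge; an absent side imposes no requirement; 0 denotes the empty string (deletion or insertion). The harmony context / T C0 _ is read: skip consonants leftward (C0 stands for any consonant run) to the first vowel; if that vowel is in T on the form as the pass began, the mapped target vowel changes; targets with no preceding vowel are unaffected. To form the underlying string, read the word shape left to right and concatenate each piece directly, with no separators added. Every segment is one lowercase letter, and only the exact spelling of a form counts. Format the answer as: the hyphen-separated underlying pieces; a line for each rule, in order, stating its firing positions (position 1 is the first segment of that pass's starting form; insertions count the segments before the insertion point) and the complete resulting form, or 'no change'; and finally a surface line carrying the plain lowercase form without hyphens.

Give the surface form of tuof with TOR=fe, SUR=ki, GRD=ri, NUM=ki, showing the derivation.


underlying: tuof-fsi-fe-g-du
1. o -> e, u -> i / F C0 _: fires at position(s) 12: tuoffsifegdi
2. f -> v, k -> g, p -> b, s -> z, t -> d / _ Z: no change
surface: tuoffsifegdi


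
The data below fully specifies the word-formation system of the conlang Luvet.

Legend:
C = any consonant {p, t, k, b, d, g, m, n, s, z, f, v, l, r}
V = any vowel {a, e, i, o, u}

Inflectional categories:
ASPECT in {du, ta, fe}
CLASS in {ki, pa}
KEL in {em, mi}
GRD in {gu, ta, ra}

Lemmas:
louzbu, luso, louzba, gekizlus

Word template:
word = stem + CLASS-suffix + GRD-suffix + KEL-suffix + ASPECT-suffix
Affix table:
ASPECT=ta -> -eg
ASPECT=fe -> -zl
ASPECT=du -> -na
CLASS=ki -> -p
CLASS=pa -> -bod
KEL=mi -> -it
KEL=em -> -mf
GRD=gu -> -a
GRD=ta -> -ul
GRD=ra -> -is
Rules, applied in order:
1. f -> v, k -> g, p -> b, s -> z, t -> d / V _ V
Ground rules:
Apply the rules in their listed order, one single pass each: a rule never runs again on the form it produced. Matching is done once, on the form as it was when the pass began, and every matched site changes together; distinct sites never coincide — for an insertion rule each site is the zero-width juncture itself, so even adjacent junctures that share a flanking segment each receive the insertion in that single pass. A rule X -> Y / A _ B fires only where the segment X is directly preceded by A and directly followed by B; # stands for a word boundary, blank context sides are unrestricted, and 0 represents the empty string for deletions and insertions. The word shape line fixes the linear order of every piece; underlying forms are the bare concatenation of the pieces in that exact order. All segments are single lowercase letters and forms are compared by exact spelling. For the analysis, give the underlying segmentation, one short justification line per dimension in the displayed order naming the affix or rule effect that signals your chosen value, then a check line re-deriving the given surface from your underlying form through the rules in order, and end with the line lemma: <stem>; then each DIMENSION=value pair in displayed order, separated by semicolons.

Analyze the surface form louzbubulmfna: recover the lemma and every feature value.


underlying: louzbu-p-ul-mf-na
ASPECT=du - signalled by the affix -na
CLASS=ki - signalled by the affix -p
KEL=em - signalled by the affix -mf
GRD=ta - signalled by the affix -ul
check: louzbupulmfna -> louzbubulmfna
lemma: louzbu; ASPECT=du; CLASS=ki; KEL=em; GRD=ta


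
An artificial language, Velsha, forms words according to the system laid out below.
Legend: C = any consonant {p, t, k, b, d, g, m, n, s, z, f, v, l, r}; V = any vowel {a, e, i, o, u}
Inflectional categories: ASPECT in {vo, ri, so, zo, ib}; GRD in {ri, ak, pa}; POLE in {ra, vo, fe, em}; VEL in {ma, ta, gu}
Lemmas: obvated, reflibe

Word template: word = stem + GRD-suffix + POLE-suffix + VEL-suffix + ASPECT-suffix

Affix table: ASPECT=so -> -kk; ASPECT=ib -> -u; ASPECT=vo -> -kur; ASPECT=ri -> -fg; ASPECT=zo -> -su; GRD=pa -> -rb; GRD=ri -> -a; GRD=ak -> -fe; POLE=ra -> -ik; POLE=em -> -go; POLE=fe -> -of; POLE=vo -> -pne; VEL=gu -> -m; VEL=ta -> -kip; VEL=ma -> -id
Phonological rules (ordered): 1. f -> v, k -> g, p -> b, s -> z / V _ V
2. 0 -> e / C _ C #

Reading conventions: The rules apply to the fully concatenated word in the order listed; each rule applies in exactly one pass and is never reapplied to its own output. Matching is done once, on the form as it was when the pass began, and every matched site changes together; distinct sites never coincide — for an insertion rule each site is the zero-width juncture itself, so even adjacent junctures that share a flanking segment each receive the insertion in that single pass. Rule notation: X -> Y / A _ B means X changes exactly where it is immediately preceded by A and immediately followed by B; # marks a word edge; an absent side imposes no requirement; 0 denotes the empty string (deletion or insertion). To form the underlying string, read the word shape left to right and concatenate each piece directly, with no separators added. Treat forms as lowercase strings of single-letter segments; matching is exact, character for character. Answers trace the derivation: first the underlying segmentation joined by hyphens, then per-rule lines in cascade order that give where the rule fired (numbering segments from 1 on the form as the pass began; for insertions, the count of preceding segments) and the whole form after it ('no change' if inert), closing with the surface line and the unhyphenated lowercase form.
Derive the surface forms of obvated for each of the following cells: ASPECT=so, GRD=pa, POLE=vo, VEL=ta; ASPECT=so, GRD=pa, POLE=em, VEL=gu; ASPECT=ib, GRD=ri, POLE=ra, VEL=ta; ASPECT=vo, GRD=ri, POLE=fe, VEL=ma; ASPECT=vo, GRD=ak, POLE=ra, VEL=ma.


cell ASPECT=so, GRD=pa, POLE=vo, VEL=ta:
underlying: obvated-rb-pne-kip-kk
1. f -> v, k -> g, p -> b, s -> z / V _ V: fires at position(s) 13: obvatedrbpnegipkk
2. 0 -> e / C _ C #: inserts after position(s) 16: obvatedrbpnegipkek
surface: obvatedrbpnegipkek

cell ASPECT=so, GRD=pa, POLE=em, VEL=gu:
underlying: obvated-rb-go-m-kk
1. f -> v, k -> g, p -> b, s -> z / V _ V: no change
2. 0 -> e / C _ C #: inserts after position(s) 13: obvatedrbgomkek
surface: obvatedrbgomkek

cell ASPECT=ib, GRD=ri, POLE=ra, VEL=ta:
underlying: obvated-a-ik-kip-u
1. f -> v, k -> g, p -> b, s -> z / V _ V: fires at position(s) 13: obvatedaikkibu
2. 0 -> e / C _ C #: no change
surface: obvatedaikkibu

cell ASPECT=vo, GRD=ri, POLE=fe, VEL=ma:
underlying: obvated-a-of-id-kur
1. f -> v, k -> g, p -> b, s -> z / V _ V: fires at position(s) 10: obvatedaovidkur
2. 0 -> e / C _ C #: no change
surface: obvatedaovidkur

cell ASPECT=vo, GRD=ak, POLE=ra, VEL=ma:
underlying: obvated-fe-ik-id-kur
1. f -> v, k -> g, p -> b, s -> z / V _ V: fires at position(s) 11: obvatedfeigidkur
2. 0 -> e / C _ C #: no change
surface: obvatedfeigidkur


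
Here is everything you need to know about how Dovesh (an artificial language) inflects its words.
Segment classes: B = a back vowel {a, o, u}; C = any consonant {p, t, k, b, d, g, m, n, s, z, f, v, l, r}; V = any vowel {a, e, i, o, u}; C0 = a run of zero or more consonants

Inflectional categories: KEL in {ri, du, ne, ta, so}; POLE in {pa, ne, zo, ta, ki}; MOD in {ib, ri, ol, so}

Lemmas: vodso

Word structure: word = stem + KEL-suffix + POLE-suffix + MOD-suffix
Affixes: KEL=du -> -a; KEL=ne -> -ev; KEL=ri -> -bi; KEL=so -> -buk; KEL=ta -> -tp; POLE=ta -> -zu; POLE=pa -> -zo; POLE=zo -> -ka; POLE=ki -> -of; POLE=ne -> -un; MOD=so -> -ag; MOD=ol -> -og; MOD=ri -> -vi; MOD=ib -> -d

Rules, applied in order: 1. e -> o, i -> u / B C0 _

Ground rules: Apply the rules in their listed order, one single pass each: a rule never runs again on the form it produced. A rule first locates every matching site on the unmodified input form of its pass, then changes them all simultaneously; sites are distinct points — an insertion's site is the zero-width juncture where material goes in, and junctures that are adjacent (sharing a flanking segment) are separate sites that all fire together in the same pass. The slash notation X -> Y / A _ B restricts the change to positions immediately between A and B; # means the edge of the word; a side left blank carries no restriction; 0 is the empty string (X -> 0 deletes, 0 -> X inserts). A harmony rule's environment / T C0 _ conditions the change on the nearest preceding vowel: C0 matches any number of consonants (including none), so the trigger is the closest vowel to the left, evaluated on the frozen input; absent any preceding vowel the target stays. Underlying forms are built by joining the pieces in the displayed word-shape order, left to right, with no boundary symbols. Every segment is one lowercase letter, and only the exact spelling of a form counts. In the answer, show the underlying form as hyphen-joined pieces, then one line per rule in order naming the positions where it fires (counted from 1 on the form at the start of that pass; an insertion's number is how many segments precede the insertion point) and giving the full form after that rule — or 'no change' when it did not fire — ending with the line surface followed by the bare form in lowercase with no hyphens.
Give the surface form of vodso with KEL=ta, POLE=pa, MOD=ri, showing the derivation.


underlying: vodso-tp-zo-vi
1. e -> o, i -> u / B C0 _: fires at position(s) 11: vodsotpzovu
surface: vodsotpzovu


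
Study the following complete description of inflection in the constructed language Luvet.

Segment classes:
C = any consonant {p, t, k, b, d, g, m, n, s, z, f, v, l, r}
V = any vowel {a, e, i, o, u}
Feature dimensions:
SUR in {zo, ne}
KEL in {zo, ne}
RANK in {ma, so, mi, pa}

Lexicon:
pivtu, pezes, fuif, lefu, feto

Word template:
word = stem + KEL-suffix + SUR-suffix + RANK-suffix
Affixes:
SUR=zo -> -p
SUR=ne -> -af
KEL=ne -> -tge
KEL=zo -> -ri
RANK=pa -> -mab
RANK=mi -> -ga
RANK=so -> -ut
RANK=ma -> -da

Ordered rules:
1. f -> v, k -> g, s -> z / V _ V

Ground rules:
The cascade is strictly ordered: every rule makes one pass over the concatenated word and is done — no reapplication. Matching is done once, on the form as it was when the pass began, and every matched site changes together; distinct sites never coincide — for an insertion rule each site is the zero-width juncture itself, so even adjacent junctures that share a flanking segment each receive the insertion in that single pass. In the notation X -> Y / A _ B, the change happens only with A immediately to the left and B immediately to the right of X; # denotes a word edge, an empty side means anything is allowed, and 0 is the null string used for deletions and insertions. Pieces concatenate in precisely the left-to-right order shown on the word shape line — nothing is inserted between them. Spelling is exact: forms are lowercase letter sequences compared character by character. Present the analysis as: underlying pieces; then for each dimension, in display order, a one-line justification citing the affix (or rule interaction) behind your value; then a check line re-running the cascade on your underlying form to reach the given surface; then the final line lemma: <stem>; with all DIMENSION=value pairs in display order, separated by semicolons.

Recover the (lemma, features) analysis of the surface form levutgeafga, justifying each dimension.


underlying: lefu-tge-af-ga
SUR=ne - signalled by the affix -af
KEL=ne - signalled by the affix -tge
RANK=mi - signalled by the affix -ga
check: lefutgeafga -> levutgeafga
lemma: lefu; SUR=ne; KEL=ne; RANK=mi


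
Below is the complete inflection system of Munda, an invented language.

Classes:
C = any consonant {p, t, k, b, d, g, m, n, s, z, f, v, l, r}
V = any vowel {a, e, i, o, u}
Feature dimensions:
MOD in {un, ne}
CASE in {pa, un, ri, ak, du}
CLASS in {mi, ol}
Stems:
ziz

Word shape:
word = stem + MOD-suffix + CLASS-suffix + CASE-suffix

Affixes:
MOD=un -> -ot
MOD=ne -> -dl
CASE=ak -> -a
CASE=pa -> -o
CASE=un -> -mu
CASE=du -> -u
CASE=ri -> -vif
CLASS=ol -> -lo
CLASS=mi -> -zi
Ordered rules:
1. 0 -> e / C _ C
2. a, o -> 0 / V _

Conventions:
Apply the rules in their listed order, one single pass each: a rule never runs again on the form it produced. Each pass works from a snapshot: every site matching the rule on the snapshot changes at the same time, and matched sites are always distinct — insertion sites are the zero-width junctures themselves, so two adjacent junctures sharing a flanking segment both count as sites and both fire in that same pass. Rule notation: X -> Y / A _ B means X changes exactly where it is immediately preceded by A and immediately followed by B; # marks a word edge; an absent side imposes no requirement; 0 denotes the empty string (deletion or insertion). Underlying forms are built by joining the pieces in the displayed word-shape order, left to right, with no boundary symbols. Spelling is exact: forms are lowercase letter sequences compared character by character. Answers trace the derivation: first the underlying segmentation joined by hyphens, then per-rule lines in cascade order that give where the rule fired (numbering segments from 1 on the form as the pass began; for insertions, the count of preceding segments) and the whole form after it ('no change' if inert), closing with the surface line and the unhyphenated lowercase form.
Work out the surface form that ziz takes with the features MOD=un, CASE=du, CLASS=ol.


underlying: ziz-ot-lo-u
1. 0 -> e / C _ C: inserts after position(s) 5: zizotelou
2. a, o -> 0 / V _: no change
surface: zizotelou


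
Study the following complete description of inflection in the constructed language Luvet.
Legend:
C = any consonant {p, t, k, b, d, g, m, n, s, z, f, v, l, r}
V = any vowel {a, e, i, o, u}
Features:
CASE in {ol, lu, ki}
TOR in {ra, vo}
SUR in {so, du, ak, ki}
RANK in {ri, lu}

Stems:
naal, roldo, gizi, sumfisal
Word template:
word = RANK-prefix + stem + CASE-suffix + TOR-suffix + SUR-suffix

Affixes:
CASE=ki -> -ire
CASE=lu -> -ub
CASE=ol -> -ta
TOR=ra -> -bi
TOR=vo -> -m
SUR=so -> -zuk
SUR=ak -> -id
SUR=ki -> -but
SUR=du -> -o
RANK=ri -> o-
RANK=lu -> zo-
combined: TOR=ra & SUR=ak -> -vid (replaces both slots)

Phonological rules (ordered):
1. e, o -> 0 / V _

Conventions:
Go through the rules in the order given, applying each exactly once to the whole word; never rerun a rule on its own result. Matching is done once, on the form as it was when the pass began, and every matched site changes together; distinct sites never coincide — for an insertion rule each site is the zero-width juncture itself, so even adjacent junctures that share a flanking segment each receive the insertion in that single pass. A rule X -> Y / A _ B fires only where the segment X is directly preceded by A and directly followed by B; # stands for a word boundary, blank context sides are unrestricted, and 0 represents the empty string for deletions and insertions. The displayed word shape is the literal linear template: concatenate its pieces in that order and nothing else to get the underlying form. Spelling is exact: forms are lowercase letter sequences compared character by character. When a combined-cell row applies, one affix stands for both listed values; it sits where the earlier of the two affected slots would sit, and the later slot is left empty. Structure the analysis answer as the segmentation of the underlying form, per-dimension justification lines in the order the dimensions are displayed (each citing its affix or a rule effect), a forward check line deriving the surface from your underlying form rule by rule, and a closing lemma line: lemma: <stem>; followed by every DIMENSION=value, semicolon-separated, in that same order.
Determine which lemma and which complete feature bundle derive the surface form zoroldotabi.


underlying: zo-roldo-ta-bi-o
CASE=ol - signalled by the affix -ta
TOR=ra - signalled by the affix -bi
SUR=du - signalled by the affix -o
RANK=lu - signalled by the affix zo-
check: zoroldotabio -> zoroldotabi
lemma: roldo; CASE=ol; TOR=ra; SUR=du; RANK=lu


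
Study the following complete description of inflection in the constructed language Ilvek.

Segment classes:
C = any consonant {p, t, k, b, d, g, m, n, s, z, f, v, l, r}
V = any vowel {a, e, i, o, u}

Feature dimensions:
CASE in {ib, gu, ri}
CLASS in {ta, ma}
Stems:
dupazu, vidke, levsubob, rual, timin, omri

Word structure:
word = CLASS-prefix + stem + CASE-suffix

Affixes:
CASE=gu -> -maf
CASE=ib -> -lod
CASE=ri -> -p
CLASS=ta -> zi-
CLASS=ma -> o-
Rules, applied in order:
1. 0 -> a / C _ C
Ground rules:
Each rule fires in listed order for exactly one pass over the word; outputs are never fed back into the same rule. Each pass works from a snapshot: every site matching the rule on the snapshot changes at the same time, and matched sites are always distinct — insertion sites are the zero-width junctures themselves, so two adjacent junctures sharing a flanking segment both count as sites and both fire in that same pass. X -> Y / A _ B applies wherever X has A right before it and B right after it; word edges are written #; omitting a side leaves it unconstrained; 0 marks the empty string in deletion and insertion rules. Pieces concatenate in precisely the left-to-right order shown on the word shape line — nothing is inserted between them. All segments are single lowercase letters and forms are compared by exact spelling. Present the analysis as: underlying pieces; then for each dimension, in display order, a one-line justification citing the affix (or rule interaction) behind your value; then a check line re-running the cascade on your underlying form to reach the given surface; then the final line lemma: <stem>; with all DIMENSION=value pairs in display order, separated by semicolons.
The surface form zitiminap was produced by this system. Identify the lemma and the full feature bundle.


underlying: zi-timin-p
CASE=ri - signalled by the affix -p
CLASS=ta - signalled by the affix zi-
check: zitiminp -> zitiminap
lemma: timin; CASE=ri; CLASS=ta


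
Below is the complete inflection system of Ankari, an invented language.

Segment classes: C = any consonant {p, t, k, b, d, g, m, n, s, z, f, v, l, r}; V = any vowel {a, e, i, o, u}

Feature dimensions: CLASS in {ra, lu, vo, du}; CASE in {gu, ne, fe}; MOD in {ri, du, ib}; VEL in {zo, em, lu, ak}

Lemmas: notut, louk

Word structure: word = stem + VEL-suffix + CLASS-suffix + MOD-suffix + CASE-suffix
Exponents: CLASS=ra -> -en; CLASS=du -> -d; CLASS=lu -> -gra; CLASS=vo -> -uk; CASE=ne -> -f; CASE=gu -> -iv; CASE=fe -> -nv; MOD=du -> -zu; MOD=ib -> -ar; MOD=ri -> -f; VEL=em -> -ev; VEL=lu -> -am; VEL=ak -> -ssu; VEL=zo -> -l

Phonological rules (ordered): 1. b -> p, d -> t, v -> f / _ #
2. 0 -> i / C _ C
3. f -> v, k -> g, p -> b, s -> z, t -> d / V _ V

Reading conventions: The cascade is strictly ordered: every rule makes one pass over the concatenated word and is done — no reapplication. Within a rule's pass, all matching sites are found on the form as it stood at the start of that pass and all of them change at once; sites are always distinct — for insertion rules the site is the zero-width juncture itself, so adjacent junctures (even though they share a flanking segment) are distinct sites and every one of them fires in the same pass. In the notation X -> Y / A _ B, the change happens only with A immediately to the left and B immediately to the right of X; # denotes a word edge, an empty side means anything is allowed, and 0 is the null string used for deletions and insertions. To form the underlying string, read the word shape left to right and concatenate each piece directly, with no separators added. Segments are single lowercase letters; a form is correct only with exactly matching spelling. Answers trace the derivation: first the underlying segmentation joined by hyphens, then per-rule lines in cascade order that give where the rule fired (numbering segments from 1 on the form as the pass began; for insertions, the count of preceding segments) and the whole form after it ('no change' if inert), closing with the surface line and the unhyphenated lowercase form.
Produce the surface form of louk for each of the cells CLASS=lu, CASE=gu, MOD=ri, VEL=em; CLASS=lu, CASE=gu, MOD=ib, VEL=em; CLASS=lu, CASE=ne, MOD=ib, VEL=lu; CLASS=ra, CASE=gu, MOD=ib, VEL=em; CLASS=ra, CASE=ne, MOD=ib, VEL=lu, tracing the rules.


cell CLASS=lu, CASE=gu, MOD=ri, VEL=em:
underlying: louk-ev-gra-f-iv
1. b -> p, d -> t, v -> f / _ #: fires at position(s) 12: loukevgrafif
2. 0 -> i / C _ C: inserts after position(s) 6, 7: loukevigirafif
3. f -> v, k -> g, p -> b, s -> z, t -> d / V _ V: fires at position(s) 4, 12: lougevigiravif
surface: lougevigiravif

cell CLASS=lu, CASE=gu, MOD=ib, VEL=em:
underlying: louk-ev-gra-ar-iv
1. b -> p, d -> t, v -> f / _ #: fires at position(s) 13: loukevgraarif
2. 0 -> i / C _ C: inserts after position(s) 6, 7: loukevigiraarif
3. f -> v, k -> g, p -> b, s -> z, t -> d / V _ V: fires at position(s) 4: lougevigiraarif
surface: lougevigiraarif

cell CLASS=lu, CASE=ne, MOD=ib, VEL=lu:
underlying: louk-am-gra-ar-f
1. b -> p, d -> t, v -> f / _ #: no change
2. 0 -> i / C _ C: inserts after position(s) 6, 7, 11: loukamigiraarif
3. f -> v, k -> g, p -> b, s -> z, t -> d / V _ V: fires at position(s) 4: lougamigiraarif
surface: lougamigiraarif

cell CLASS=ra, CASE=gu, MOD=ib, VEL=em:
underlying: louk-ev-en-ar-iv
1. b -> p, d -> t, v -> f / _ #: fires at position(s) 12: loukevenarif
2. 0 -> i / C _ C: no change
3. f -> v, k -> g, p -> b, s -> z, t -> d / V _ V: fires at position(s) 4: lougevenarif
surface: lougevenarif

cell CLASS=ra, CASE=ne, MOD=ib, VEL=lu:
underlying: louk-am-en-ar-f
1. b -> p, d -> t, v -> f / _ #: no change
2. 0 -> i / C _ C: inserts after position(s) 10: loukamenarif
3. f -> v, k -> g, p -> b, s -> z, t -> d / V _ V: fires at position(s) 4: lougamenarif
surface: lougamenarif


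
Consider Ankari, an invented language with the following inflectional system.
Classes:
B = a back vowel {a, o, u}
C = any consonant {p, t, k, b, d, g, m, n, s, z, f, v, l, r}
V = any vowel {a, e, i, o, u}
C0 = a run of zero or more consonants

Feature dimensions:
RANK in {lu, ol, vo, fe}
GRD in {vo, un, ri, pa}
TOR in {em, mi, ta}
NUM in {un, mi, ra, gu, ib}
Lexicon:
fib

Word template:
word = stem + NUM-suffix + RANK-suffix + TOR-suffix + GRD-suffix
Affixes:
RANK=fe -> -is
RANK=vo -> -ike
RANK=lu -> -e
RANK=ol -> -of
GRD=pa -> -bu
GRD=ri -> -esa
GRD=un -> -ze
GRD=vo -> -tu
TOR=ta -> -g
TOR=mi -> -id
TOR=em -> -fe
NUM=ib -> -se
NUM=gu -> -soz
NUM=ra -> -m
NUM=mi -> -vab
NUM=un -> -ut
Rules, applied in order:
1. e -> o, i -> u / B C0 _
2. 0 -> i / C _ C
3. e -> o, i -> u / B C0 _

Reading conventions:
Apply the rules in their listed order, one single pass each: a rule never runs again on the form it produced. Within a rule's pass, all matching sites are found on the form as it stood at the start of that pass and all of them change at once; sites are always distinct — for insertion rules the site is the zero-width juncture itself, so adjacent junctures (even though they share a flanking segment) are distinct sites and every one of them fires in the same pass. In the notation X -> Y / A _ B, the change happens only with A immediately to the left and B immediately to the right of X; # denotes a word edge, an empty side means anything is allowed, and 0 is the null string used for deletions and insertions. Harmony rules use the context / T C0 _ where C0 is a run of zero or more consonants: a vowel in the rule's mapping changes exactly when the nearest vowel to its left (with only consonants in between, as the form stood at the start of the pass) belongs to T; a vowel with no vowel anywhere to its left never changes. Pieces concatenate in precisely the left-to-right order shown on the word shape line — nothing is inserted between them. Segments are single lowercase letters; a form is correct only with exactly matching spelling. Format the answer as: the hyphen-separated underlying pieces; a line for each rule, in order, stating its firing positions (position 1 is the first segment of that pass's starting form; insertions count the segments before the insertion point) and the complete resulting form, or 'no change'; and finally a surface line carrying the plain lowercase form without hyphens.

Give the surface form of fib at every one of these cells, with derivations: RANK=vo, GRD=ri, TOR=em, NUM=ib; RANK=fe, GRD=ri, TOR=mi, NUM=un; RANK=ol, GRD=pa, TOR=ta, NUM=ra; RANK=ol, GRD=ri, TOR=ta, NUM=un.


cell RANK=vo, GRD=ri, TOR=em, NUM=ib:
underlying: fib-se-ike-fe-esa
1. e -> o, i -> u / B C0 _: no change
2. 0 -> i / C _ C: inserts after position(s) 3: fibiseikefeesa
3. e -> o, i -> u / B C0 _: no change
surface: fibiseikefeesa

cell RANK=fe, GRD=ri, TOR=mi, NUM=un:
underlying: fib-ut-is-id-esa
1. e -> o, i -> u / B C0 _: fires at position(s) 6: fibutusidesa
2. 0 -> i / C _ C: no change
3. e -> o, i -> u / B C0 _: fires at position(s) 8: fibutusudesa
surface: fibutusudesa

cell RANK=ol, GRD=pa, TOR=ta, NUM=ra:
underlying: fib-m-of-g-bu
1. e -> o, i -> u / B C0 _: no change
2. 0 -> i / C _ C: inserts after position(s) 3, 6, 7: fibimofigibu
3. e -> o, i -> u / B C0 _: fires at position(s) 8: fibimofugibu
surface: fibimofugibu

cell RANK=ol, GRD=ri, TOR=ta, NUM=un:
underlying: fib-ut-of-g-esa
1. e -> o, i -> u / B C0 _: fires at position(s) 9: fibutofgosa
2. 0 -> i / C _ C: inserts after position(s) 7: fibutofigosa
3. e -> o, i -> u / B C0 _: fires at position(s) 8: fibutofugosa
surface: fibutofugosa
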